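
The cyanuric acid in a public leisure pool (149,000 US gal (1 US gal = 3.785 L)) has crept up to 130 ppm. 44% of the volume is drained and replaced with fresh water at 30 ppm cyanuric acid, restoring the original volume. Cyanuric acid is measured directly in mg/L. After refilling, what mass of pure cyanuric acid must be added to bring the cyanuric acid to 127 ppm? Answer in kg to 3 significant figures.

Volume: 149,000 US gal × 3.785 L/gal = 563,965 L.
After draining 44% and refilling: 130 × 0.56 + 30 × 0.44 = 86 ppm.
Deficit to target: 127 − 86 = 41 mg/L.
Mass: 41 mg/L × 563,965 L = 23,120 g cyanuric acid.

23.1 kg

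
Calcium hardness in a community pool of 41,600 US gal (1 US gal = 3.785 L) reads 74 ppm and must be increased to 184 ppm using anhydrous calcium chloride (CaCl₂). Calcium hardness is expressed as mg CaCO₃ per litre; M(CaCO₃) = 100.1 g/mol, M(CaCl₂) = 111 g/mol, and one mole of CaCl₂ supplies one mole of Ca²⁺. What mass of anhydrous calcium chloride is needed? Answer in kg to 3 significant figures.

19.2 kg

Volume: 41,600 US gal × 3.785 L/gal = 157,456 L.
Hardness to add: (184 − 74) = 110 mg/L as CaCO₃ × 157,456 L = 17,320 g as CaCO₃.
Moles of Ca²⁺ (1 mol Ca²⁺ ≡ 1 mol CaCO₃): 17,320 / 100.1 g/mol = 173 mol.
Mass of CaCl₂: 173 × 111 = 19,210 g.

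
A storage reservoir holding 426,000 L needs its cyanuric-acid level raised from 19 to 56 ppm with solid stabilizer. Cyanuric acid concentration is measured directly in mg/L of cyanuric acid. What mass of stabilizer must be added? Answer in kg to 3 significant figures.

15.8 kg

CYA to add: (56 − 19) = 37 mg/L × 426,000 L = 15,760 g cyanuric acid.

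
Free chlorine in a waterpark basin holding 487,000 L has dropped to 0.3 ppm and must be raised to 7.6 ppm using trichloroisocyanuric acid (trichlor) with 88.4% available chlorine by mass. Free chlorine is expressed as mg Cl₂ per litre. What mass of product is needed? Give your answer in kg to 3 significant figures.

Chlorine deficit: 7.6 − 0.3 = 7.3 ppm = 7.3 mg/L as Cl₂.
Cl₂ equivalent needed: 7.3 mg/L × 487,000 L = 3,555,000 mg = 3555 g.
Product at 88.4% available chlorine: 3555 / 0.884 = 4022 g.

4.02 kg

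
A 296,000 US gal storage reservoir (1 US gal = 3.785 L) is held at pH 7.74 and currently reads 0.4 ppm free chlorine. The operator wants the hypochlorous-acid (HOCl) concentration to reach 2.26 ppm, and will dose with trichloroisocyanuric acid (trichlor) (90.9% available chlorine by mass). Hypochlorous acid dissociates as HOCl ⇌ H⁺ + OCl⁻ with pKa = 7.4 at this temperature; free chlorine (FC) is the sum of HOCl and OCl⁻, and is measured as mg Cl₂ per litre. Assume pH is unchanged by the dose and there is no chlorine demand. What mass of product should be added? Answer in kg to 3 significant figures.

8.39 kg

Volume: 296,000 US gal × 3.785 L/gal = 1,120,360 L.
[OCl⁻]/[HOCl] = 10^(pH − pKa) = 10^(7.74 − 7.4) = 2.188; fraction as HOCl = 1/(1 + 2.188) = 0.3137.
Free chlorine required for 2.26 ppm HOCl: 2.26 / 0.3137 = 7.204 ppm.
FC to add: 7.204 − 0.4 = 6.804 mg/L as Cl₂.
Cl₂ equivalent: 6.804 mg/L × 1,120,360 L = 7623 g.
Product at 90.9% available Cl: 7623 / 0.909 = 8386 g.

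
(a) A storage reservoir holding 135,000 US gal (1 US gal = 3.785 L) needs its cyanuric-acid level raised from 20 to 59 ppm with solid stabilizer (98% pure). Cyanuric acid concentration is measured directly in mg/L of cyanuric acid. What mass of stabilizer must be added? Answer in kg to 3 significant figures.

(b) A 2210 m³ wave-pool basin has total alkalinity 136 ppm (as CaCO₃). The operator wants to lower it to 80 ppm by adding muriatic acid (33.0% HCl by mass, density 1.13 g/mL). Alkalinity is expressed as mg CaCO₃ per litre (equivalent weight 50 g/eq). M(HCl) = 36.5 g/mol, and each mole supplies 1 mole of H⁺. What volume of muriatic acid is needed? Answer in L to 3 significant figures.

(a) 20.3 kg; (b) 242 L

(a) Volume: 135,000 US gal × 3.785 L/gal = 510,975 L.
(a) CYA to add: (59 − 20) = 39 mg/L × 510,975 L = 19,930 g cyanuric acid.
(a) At 98% purity: 19,930 / 0.98 = 20,330 g product.

(b) Volume: 2210 m³ = 2,210,000 L.
(b) Alkalinity to neutralize: (136 − 80) = 56 mg/L as CaCO₃ × 2,210,000 L = 123,800 g as CaCO₃.
(b) Equivalents of H⁺ required: 123,800 ÷ 50 g/eq = 2475 eq = 2475 mol HCl.
(b) Mass of HCl: 2475 × 36.5 = 90,340 g.
(b) Mass of 33.0% solution: 90,340 / 0.33 = 273,800 g.
(b) Volume: 273,800 g ÷ 1.13 g/mL = 242,300 mL.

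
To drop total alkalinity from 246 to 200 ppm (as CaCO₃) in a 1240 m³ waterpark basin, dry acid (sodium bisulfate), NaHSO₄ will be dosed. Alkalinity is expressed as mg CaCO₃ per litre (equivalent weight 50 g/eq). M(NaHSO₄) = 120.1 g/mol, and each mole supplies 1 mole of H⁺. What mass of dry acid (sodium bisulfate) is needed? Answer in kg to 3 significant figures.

137 kg

Volume: 1240 m³ = 1,240,000 L.
Alkalinity to neutralize: (246 − 200) = 46 mg/L as CaCO₃ × 1,240,000 L = 57,040 g as CaCO₃.
Equivalents of H⁺ required: 57,040 ÷ 50 g/eq = 1141 eq = 1141 mol NaHSO₄.
Mass of NaHSO₄: 1141 × 120.1 = 137,000 g.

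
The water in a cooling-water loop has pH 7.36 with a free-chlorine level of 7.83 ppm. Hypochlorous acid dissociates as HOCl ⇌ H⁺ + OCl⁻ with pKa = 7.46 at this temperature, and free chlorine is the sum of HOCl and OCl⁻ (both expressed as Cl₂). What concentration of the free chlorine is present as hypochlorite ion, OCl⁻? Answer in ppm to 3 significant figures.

3.47 ppm

[OCl⁻]/[HOCl] = 10^(pH − pKa) = 10^(7.36 − 7.46) = 10^-0.10 = 0.7943.
Fraction as HOCl = 1 / (1 + 0.7943) = 0.5573.
OCl⁻ = (1 − 0.5573) × 7.83 ppm = 3.466 ppm.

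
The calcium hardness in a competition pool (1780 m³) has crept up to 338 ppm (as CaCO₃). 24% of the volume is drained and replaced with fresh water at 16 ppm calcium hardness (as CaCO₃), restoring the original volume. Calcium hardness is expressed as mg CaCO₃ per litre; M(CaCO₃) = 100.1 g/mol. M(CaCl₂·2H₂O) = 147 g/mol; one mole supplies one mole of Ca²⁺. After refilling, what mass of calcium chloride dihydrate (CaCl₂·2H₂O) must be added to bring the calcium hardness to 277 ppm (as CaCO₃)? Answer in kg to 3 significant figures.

42.6 kg

Volume: 1780 m³ = 1,780,000 L.
After draining 24% and refilling: 338 × 0.76 + 16 × 0.24 = 260.72 ppm.
Deficit to target: 277 − 260.72 = 16.28 mg/L.
As CaCO₃: 16.28 mg/L × 1,780,000 L = 28,980 g; ÷ 100.1 = 289.5 mol Ca²⁺.
Mass: 289.5 × 147 = 42,560 g.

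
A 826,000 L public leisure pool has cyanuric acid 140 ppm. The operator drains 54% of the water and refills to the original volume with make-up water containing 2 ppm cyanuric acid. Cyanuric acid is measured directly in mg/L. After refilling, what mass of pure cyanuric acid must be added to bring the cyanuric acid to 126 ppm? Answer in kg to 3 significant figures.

50.0 kg

After draining 54% and refilling: 140 × 0.46 + 2 × 0.54 = 65.48 ppm.
Deficit to target: 126 − 65.48 = 60.52 mg/L.
Mass: 60.52 mg/L × 826,000 L = 49,990 g cyanuric acid.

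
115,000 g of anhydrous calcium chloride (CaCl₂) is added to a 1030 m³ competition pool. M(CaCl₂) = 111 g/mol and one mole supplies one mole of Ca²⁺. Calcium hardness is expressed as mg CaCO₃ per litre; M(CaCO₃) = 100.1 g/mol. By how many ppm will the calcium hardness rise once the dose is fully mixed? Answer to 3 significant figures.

Volume: 1030 m³ = 1,030,000 L.
Moles of Ca²⁺: 115,000 g ÷ 111 g/mol = 1036 mol.
As CaCO₃: 1036 mol × 100.1 g/mol = 103,700 g.
Rise: 103,700 g / 1,030,000 L × 1000 = 100.7 mg/L.

101 ppm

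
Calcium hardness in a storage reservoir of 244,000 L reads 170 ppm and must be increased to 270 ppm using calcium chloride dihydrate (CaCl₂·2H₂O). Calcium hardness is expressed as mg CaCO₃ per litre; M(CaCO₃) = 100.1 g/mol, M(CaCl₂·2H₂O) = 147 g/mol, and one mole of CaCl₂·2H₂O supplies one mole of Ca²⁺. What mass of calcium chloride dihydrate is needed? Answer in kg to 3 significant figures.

Hardness to add: (270 − 170) = 100 mg/L as CaCO₃ × 244,000 L = 24,400 g as CaCO₃.
Moles of Ca²⁺ (1 mol Ca²⁺ ≡ 1 mol CaCO₃): 24,400 / 100.1 g/mol = 243.8 mol.
Mass of CaCl₂·2H₂O: 243.8 × 147 = 35,830 g.

35.8 kg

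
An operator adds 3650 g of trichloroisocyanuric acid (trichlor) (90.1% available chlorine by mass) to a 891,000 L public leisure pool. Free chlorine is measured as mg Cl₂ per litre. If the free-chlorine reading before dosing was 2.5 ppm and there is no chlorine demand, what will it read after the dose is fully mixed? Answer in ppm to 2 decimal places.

6.19 ppm

Available chlorine delivered: 3650 g × 0.901 = 3289 g as Cl₂.
Concentration rise: 3289 g / 891,000 L = 3.691 mg/L = 3.69 ppm.
Final FC: 2.5 + 3.69 = 6.19 ppm.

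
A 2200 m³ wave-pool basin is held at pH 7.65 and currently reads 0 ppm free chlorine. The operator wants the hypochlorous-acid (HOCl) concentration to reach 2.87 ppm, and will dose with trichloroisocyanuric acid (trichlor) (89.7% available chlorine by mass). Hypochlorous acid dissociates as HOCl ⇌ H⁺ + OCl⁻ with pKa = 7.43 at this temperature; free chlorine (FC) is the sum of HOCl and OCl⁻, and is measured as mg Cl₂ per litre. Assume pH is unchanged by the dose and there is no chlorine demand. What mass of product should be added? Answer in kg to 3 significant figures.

18.7 kg

Volume: 2200 m³ = 2,200,000 L.
[OCl⁻]/[HOCl] = 10^(pH − pKa) = 10^(7.65 − 7.43) = 1.66; fraction as HOCl = 1/(1 + 1.66) = 0.376.
Free chlorine required for 2.87 ppm HOCl: 2.87 / 0.376 = 7.633 ppm.
FC to add: 7.633 − 0 = 7.633 mg/L as Cl₂.
Cl₂ equivalent: 7.633 mg/L × 2,200,000 L = 16,790 g.
Product at 89.7% available Cl: 16,790 / 0.897 = 18,720 g.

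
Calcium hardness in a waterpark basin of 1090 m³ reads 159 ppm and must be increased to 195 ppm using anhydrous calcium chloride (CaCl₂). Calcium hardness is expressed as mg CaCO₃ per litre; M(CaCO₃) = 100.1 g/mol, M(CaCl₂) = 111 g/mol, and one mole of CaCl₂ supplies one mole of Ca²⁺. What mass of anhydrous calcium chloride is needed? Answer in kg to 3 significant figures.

43.5 kg

Volume: 1090 m³ = 1,090,000 L.
Hardness to add: (195 − 159) = 36 mg/L as CaCO₃ × 1,090,000 L = 39,240 g as CaCO₃.
Moles of Ca²⁺ (1 mol Ca²⁺ ≡ 1 mol CaCO₃): 39,240 / 100.1 g/mol = 392 mol.
Mass of CaCl₂: 392 × 111 = 43,510 g.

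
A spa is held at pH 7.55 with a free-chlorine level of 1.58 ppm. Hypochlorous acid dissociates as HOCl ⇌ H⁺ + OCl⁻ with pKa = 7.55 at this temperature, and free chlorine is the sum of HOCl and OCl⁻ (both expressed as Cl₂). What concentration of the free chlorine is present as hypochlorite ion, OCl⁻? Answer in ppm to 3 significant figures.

0.790 ppm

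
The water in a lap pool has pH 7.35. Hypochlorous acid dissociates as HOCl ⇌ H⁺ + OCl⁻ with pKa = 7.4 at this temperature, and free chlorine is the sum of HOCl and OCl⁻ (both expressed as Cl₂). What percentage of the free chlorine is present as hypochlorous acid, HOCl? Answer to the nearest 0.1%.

52.9%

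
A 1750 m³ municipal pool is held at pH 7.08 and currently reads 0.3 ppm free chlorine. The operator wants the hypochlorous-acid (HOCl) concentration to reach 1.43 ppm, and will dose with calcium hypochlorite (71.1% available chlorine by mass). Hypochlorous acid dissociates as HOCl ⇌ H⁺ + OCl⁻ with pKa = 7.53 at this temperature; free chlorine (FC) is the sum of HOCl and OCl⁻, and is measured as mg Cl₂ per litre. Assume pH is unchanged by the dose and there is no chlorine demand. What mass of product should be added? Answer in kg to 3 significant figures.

4.03 kg

Volume: 1750 m³ = 1,750,000 L.
[OCl⁻]/[HOCl] = 10^(pH − pKa) = 10^(7.08 − 7.53) = 0.3548; fraction as HOCl = 1/(1 + 0.3548) = 0.7381.
Free chlorine required for 1.43 ppm HOCl: 1.43 / 0.7381 = 1.937 ppm.
FC to add: 1.937 − 0.3 = 1.637 mg/L as Cl₂.
Cl₂ equivalent: 1.637 mg/L × 1,750,000 L = 2865 g.
Product at 71.1% available Cl: 2865 / 0.711 = 4030 g.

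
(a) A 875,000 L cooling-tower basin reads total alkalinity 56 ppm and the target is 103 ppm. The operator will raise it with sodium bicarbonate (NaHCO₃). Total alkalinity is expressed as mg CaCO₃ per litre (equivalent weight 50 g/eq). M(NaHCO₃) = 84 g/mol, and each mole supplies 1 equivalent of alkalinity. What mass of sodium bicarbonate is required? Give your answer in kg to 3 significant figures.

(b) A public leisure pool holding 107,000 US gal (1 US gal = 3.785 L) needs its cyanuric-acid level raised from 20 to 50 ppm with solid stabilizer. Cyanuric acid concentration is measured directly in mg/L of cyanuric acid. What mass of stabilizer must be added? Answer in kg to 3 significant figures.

(a) 69.1 kg; (b) 12.1 kg

(a) Alkalinity to add: (103 − 56) = 47 mg/L as CaCO₃ × 875,000 L = 41,120 g as CaCO₃.
(a) Equivalents: 41,120 g ÷ 50 g/eq = 822.5 eq.
(a) NaHCO₃ supplies 1 eq per mole → 822.5 mol.
(a) Mass: 822.5 mol × 84 g/mol = 69,090 g.

(b) Volume: 107,000 US gal × 3.785 L/gal = 404,995 L.
(b) CYA to add: (50 − 20) = 30 mg/L × 404,995 L = 12,150 g cyanuric acid.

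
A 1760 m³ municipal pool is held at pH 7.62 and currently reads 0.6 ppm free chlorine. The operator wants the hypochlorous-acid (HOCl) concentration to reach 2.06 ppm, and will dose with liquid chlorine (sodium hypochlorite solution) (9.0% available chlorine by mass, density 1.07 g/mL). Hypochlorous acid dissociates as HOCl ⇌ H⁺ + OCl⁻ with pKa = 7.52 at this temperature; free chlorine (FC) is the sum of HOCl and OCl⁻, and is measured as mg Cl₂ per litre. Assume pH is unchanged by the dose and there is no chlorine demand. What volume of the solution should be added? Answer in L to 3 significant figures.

Volume: 1760 m³ = 1,760,000 L.
[OCl⁻]/[HOCl] = 10^(pH − pKa) = 10^(7.62 − 7.52) = 1.259; fraction as HOCl = 1/(1 + 1.259) = 0.4427.
Free chlorine required for 2.06 ppm HOCl: 2.06 / 0.4427 = 4.653 ppm.
FC to add: 4.653 − 0.6 = 4.053 mg/L as Cl₂.
Cl₂ equivalent: 4.053 mg/L × 1,760,000 L = 7134 g.
Product at 9.0% available Cl: 7134 / 0.09 = 79,270 g.
Volume: 79,270 g ÷ 1.07 g/mL = 74,080 mL.

74.1 L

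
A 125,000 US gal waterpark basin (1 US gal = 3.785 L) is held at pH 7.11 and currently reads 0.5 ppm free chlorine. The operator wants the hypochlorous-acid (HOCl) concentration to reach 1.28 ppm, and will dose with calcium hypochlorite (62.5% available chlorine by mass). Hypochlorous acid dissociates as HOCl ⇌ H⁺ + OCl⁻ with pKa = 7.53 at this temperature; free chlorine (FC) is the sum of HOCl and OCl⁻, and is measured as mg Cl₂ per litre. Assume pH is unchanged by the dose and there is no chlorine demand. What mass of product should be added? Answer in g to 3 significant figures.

Volume: 125,000 US gal × 3.785 L/gal = 473,125 L.
[OCl⁻]/[HOCl] = 10^(pH − pKa) = 10^(7.11 − 7.53) = 0.3802; fraction as HOCl = 1/(1 + 0.3802) = 0.7245.
Free chlorine required for 1.28 ppm HOCl: 1.28 / 0.7245 = 1.767 ppm.
FC to add: 1.767 − 0.5 = 1.267 mg/L as Cl₂.
Cl₂ equivalent: 1.267 mg/L × 473,125 L = 599.3 g.
Product at 62.5% available Cl: 599.3 / 0.625 = 958.8 g.

959 g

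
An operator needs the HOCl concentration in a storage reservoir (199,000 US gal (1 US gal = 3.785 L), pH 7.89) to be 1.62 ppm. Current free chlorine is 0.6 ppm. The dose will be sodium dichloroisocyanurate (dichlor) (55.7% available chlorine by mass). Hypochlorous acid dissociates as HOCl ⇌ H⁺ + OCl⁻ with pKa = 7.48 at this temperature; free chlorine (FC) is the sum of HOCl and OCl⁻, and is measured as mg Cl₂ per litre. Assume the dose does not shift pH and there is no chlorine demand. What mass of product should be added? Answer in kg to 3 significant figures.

7.01 kg

Volume: 199,000 US gal × 3.785 L/gal = 753,215 L.
[OCl⁻]/[HOCl] = 10^(pH − pKa) = 10^(7.89 − 7.48) = 2.57; fraction as HOCl = 1/(1 + 2.57) = 0.2801.
Free chlorine required for 1.62 ppm HOCl: 1.62 / 0.2801 = 5.784 ppm.
FC to add: 5.784 − 0.6 = 5.184 mg/L as Cl₂.
Cl₂ equivalent: 5.184 mg/L × 753,215 L = 3905 g.
Product at 55.7% available Cl: 3905 / 0.557 = 7010 g.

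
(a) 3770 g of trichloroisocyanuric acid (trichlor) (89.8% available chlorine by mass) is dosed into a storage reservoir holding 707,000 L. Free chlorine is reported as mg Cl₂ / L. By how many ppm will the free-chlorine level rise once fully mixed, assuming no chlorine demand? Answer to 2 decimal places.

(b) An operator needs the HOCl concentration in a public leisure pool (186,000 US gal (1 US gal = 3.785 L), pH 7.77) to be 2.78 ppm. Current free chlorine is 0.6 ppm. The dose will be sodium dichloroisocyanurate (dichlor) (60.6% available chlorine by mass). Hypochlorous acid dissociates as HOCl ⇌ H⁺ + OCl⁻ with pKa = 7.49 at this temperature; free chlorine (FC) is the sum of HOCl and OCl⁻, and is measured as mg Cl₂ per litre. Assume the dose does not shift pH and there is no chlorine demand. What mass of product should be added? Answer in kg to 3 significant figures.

(a) 4.79 ppm; (b) 8.69 kg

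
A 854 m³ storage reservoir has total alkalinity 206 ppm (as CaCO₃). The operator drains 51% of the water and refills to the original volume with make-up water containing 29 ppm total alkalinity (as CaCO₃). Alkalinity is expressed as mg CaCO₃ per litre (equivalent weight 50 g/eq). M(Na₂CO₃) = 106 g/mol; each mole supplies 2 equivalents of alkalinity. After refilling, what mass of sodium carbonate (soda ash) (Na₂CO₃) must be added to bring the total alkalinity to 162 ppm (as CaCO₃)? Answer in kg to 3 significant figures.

41.9 kg

Volume: 854 m³ = 854,000 L.
After draining 51% and refilling: 206 × 0.49 + 29 × 0.51 = 115.73 ppm.
Deficit to target: 162 − 115.73 = 46.27 mg/L.
As CaCO₃: 46.27 mg/L × 854,000 L = 39,510 g; ÷ 50 g/eq ÷ 2 = 395.1 mol Na₂CO₃.
Mass: 395.1 × 106 = 41,890 g.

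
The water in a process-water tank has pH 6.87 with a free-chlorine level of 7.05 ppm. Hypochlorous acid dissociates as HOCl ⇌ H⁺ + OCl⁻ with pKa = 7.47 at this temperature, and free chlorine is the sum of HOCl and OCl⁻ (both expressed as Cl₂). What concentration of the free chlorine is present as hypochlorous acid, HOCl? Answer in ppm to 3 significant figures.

[OCl⁻]/[HOCl] = 10^(pH − pKa) = 10^(6.87 − 7.47) = 10^-0.60 = 0.2512.
Fraction as HOCl = 1 / (1 + 0.2512) = 0.7992.
HOCl = 0.7992 × 7.05 ppm = 5.635 ppm.

5.63 ppm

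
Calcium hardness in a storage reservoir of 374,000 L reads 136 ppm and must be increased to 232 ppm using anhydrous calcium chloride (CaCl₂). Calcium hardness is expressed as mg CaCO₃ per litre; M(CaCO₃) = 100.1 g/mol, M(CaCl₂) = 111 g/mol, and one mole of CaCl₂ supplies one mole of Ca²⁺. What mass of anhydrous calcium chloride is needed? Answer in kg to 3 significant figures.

Hardness to add: (232 − 136) = 96 mg/L as CaCO₃ × 374,000 L = 35,900 g as CaCO₃.
Moles of Ca²⁺ (1 mol Ca²⁺ ≡ 1 mol CaCO₃): 35,900 / 100.1 g/mol = 358.7 mol.
Mass of CaCl₂: 358.7 × 111 = 39,810 g.

39.8 kg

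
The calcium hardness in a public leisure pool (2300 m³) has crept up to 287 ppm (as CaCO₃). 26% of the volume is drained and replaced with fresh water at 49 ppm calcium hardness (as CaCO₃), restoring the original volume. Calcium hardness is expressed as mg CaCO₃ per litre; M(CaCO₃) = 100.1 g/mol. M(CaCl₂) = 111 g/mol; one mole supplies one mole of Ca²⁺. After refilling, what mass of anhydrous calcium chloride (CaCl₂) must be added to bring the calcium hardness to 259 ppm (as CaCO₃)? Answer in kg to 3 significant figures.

86.4 kg

Volume: 2300 m³ = 2,300,000 L.
After draining 26% and refilling: 287 × 0.74 + 49 × 0.26 = 225.12 ppm.
Deficit to target: 259 − 225.12 = 33.88 mg/L.
As CaCO₃: 33.88 mg/L × 2,300,000 L = 77,920 g; ÷ 100.1 = 778.5 mol Ca²⁺.
Mass: 778.5 × 111 = 86,410 g.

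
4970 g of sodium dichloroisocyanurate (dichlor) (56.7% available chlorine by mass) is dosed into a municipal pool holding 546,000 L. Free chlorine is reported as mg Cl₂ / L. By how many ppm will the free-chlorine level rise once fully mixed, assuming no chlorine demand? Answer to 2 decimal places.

5.16 ppm

Available chlorine delivered: 4970 g × 0.567 = 2818 g as Cl₂.
Concentration rise: 2818 g / 546,000 L = 5.161 mg/L = 5.16 ppm.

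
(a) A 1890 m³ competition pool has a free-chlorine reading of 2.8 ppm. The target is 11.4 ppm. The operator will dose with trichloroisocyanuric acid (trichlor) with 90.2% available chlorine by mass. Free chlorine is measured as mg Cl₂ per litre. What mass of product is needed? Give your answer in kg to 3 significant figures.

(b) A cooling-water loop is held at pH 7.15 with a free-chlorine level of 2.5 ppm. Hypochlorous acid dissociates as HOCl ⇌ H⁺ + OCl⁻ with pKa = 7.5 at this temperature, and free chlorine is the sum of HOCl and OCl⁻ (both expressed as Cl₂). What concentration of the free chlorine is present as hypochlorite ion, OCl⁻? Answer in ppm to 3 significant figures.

(a) 18.0 kg; (b) 0.772 ppm

(a) Volume: 1890 m³ = 1,890,000 L.
(a) Chlorine deficit: 11.4 − 2.8 = 8.6 ppm = 8.6 mg/L as Cl₂.
(a) Cl₂ equivalent needed: 8.6 mg/L × 1,890,000 L = 16,250,000 mg = 16,250 g.
(a) Product at 90.2% available chlorine: 16,250 / 0.902 = 18,020 g.

(b) [OCl⁻]/[HOCl] = 10^(pH − pKa) = 10^(7.15 − 7.5) = 10^-0.35 = 0.4467.
(b) Fraction as HOCl = 1 / (1 + 0.4467) = 0.6912.
(b) OCl⁻ = (1 − 0.6912) × 2.5 ppm = 0.7719 ppm.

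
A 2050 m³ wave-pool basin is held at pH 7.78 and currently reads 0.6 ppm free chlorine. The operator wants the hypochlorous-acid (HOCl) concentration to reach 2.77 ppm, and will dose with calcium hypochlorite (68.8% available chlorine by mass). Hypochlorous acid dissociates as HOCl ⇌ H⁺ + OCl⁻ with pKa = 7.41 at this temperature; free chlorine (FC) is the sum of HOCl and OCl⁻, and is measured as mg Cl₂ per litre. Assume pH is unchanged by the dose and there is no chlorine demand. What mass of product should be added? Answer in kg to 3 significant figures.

25.8 kg

Volume: 2050 m³ = 2,050,000 L.
[OCl⁻]/[HOCl] = 10^(pH − pKa) = 10^(7.78 − 7.41) = 2.344; fraction as HOCl = 1/(1 + 2.344) = 0.299.
Free chlorine required for 2.77 ppm HOCl: 2.77 / 0.299 = 9.264 ppm.
FC to add: 9.264 − 0.6 = 8.664 mg/L as Cl₂.
Cl₂ equivalent: 8.664 mg/L × 2,050,000 L = 17,760 g.
Product at 68.8% available Cl: 17,760 / 0.688 = 25,810 g.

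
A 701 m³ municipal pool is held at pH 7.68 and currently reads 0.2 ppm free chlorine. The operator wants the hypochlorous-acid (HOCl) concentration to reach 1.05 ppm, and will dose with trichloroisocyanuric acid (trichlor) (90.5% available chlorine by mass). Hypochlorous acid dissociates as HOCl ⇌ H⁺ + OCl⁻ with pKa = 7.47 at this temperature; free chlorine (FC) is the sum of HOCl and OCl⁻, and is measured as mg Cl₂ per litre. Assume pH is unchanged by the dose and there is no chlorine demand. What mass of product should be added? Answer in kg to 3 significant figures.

1.98 kg

Volume: 701 m³ = 701,000 L.
[OCl⁻]/[HOCl] = 10^(pH − pKa) = 10^(7.68 − 7.47) = 1.622; fraction as HOCl = 1/(1 + 1.622) = 0.3814.
Free chlorine required for 1.05 ppm HOCl: 1.05 / 0.3814 = 2.753 ppm.
FC to add: 2.753 − 0.2 = 2.553 mg/L as Cl₂.
Cl₂ equivalent: 2.553 mg/L × 701,000 L = 1790 g.
Product at 90.5% available Cl: 1790 / 0.905 = 1977 g.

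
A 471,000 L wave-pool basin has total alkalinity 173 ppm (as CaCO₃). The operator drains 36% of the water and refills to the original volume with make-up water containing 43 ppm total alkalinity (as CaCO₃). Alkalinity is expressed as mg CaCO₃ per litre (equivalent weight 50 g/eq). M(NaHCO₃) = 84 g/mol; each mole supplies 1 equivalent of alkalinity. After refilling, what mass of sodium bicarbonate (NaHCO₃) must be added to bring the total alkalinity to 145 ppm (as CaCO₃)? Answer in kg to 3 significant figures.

After draining 36% and refilling: 173 × 0.64 + 43 × 0.36 = 126.2 ppm.
Deficit to target: 145 − 126.2 = 18.8 mg/L.
As CaCO₃: 18.8 mg/L × 471,000 L = 8855 g; ÷ 50 g/eq ÷ 1 = 177.1 mol NaHCO₃.
Mass: 177.1 × 84 = 14,880 g.

14.9 kg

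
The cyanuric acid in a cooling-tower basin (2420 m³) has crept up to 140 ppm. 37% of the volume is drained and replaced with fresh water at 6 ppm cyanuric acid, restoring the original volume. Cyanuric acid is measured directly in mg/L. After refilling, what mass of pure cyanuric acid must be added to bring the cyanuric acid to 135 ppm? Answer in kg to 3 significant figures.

108 kg

Volume: 2420 m³ = 2,420,000 L.
After draining 37% and refilling: 140 × 0.63 + 6 × 0.37 = 90.42 ppm.
Deficit to target: 135 − 90.42 = 44.58 mg/L.
Mass: 44.58 mg/L × 2,420,000 L = 107,900 g cyanuric acid.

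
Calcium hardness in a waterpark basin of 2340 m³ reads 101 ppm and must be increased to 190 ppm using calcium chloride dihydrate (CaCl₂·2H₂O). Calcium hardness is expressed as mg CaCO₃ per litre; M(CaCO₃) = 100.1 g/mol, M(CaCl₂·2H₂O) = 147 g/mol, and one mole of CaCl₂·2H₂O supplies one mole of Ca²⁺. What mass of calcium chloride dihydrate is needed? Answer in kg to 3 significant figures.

Volume: 2340 m³ = 2,340,000 L.
Hardness to add: (190 − 101) = 89 mg/L as CaCO₃ × 2,340,000 L = 208,300 g as CaCO₃.
Moles of Ca²⁺ (1 mol Ca²⁺ ≡ 1 mol CaCO₃): 208,300 / 100.1 g/mol = 2081 mol.
Mass of CaCl₂·2H₂O: 2081 × 147 = 305,800 g.

306 kg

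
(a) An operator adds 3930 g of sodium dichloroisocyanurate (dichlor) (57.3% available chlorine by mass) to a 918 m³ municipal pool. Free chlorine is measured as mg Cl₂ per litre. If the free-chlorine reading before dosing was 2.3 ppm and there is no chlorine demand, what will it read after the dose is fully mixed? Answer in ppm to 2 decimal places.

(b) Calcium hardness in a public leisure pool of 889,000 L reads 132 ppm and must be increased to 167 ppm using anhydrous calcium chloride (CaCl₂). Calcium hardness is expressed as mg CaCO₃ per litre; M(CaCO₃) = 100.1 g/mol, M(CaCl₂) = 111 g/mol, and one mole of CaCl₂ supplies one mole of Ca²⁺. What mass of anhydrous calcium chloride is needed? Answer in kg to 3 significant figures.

(a) 4.75 ppm; (b) 34.5 kg

(a) Volume: 918 m³ = 918,000 L.
(a) Available chlorine delivered: 3930 g × 0.573 = 2252 g as Cl₂.
(a) Concentration rise: 2252 g / 918,000 L = 2.453 mg/L = 2.45 ppm.
(a) Final FC: 2.3 + 2.45 = 4.75 ppm.

(b) Hardness to add: (167 − 132) = 35 mg/L as CaCO₃ × 889,000 L = 31,120 g as CaCO₃.
(b) Moles of Ca²⁺ (1 mol Ca²⁺ ≡ 1 mol CaCO₃): 31,120 / 100.1 g/mol = 310.8 mol.
(b) Mass of CaCl₂: 310.8 × 111 = 34,500 g.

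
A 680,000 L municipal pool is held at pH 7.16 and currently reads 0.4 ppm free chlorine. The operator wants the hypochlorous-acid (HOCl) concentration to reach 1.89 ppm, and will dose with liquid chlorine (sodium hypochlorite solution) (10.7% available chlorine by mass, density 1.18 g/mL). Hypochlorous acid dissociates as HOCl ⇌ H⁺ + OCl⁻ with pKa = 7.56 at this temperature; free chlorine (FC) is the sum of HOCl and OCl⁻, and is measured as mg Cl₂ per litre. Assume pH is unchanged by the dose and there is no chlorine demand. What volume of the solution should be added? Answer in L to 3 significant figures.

[OCl⁻]/[HOCl] = 10^(pH − pKa) = 10^(7.16 − 7.56) = 0.3981; fraction as HOCl = 1/(1 + 0.3981) = 0.7153.
Free chlorine required for 1.89 ppm HOCl: 1.89 / 0.7153 = 2.642 ppm.
FC to add: 2.642 − 0.4 = 2.242 mg/L as Cl₂.
Cl₂ equivalent: 2.242 mg/L × 680,000 L = 1525 g.
Product at 10.7% available Cl: 1525 / 0.107 = 14,250 g.
Volume: 14,250 g ÷ 1.18 g/mL = 12,080 mL.

12.1 L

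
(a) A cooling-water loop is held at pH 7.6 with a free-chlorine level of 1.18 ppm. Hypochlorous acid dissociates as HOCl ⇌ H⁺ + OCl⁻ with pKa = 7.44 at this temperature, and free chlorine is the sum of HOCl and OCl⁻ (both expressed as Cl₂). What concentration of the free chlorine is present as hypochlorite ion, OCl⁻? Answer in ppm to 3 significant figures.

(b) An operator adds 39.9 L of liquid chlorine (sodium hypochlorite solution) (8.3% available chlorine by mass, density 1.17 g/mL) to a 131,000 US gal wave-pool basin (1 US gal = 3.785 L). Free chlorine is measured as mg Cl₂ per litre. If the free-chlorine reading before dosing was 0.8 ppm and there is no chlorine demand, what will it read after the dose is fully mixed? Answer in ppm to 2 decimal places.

(a) 0.697 ppm; (b) 8.61 ppm

(a) [OCl⁻]/[HOCl] = 10^(pH − pKa) = 10^(7.6 − 7.44) = 10^0.16 = 1.445.
(a) Fraction as HOCl = 1 / (1 + 1.445) = 0.4089.
(a) OCl⁻ = (1 − 0.4089) × 1.18 ppm = 0.6975 ppm.

(b) Volume: 131,000 US gal × 3.785 L/gal = 495,835 L.
(b) Mass of solution: 39.9 L × 1000 mL/L × 1.17 g/mL = 46,680 g.
(b) Available chlorine delivered: 46,680 g × 0.083 = 3875 g as Cl₂.
(b) Concentration rise: 3875 g / 495,835 L = 7.814 mg/L = 7.81 ppm.
(b) Final FC: 0.8 + 7.81 = 8.61 ppm.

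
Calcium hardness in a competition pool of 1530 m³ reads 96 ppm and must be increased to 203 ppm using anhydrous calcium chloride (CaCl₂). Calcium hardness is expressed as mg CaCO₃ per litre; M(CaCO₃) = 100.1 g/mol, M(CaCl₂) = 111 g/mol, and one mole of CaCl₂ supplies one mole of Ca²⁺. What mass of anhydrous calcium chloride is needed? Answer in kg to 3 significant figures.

182 kg

Volume: 1530 m³ = 1,530,000 L.
Hardness to add: (203 − 96) = 107 mg/L as CaCO₃ × 1,530,000 L = 163,700 g as CaCO₃.
Moles of Ca²⁺ (1 mol Ca²⁺ ≡ 1 mol CaCO₃): 163,700 / 100.1 g/mol = 1635 mol.
Mass of CaCl₂: 1635 × 111 = 181,500 g.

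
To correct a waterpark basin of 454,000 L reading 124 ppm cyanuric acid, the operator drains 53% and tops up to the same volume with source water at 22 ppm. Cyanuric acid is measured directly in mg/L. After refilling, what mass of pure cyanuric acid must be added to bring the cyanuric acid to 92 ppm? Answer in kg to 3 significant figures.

10.0 kg

After draining 53% and refilling: 124 × 0.47 + 22 × 0.53 = 69.94 ppm.
Deficit to target: 92 − 69.94 = 22.06 mg/L.
Mass: 22.06 mg/L × 454,000 L = 10,020 g cyanuric acid.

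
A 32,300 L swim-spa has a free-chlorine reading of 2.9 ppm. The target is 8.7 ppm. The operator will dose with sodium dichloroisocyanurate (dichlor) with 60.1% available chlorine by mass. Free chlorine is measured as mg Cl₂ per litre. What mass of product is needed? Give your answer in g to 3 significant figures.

Chlorine deficit: 8.7 − 2.9 = 5.8 ppm = 5.8 mg/L as Cl₂.
Cl₂ equivalent needed: 5.8 mg/L × 32,300 L = 187,300 mg = 187.3 g.
Product at 60.1% available chlorine: 187.3 / 0.601 = 311.7 g.

312 g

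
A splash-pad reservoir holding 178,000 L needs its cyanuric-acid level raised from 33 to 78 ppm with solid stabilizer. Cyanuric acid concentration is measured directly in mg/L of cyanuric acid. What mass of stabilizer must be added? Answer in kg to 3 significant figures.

8.01 kg

CYA to add: (78 − 33) = 45 mg/L × 178,000 L = 8010 g cyanuric acid.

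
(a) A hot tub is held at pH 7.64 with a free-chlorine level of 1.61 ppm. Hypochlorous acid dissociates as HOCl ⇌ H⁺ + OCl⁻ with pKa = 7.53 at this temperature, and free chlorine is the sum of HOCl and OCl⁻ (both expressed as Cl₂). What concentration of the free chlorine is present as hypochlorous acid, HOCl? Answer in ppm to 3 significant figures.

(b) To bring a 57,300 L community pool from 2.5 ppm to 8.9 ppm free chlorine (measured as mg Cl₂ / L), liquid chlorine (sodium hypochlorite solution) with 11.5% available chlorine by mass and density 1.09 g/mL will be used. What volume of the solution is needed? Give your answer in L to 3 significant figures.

(a) [OCl⁻]/[HOCl] = 10^(pH − pKa) = 10^(7.64 − 7.53) = 10^0.11 = 1.288.
(a) Fraction as HOCl = 1 / (1 + 1.288) = 0.437.
(a) HOCl = 0.437 × 1.61 ppm = 0.7036 ppm.

(b) Chlorine deficit: 8.9 − 2.5 = 6.4 ppm = 6.4 mg/L as Cl₂.
(b) Cl₂ equivalent needed: 6.4 mg/L × 57,300 L = 366,700 mg = 366.7 g.
(b) Product at 11.5% available chlorine: 366.7 / 0.115 = 3189 g.
(b) Volume at density 1.09 g/mL: 3189 g ÷ 1.09 g/mL = 2926 mL.

(a) 0.704 ppm; (b) 2.93 L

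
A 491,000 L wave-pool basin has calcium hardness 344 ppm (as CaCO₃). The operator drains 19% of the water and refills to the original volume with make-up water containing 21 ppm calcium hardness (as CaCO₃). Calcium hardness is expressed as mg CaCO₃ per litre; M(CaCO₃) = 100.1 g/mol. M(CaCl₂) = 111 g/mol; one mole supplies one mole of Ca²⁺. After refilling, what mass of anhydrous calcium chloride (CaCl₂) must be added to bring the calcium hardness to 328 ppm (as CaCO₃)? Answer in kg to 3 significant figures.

24.7 kg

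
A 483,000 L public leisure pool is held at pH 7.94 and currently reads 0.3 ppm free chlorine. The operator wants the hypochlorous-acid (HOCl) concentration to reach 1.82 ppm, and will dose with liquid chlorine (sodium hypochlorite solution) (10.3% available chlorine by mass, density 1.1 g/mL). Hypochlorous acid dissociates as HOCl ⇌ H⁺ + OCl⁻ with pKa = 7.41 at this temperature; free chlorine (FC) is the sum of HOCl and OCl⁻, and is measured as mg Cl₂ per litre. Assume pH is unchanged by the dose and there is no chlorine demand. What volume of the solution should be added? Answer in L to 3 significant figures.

32.8 L

[OCl⁻]/[HOCl] = 10^(pH − pKa) = 10^(7.94 − 7.41) = 3.388; fraction as HOCl = 1/(1 + 3.388) = 0.2279.
Free chlorine required for 1.82 ppm HOCl: 1.82 / 0.2279 = 7.987 ppm.
FC to add: 7.987 − 0.3 = 7.687 mg/L as Cl₂.
Cl₂ equivalent: 7.687 mg/L × 483,000 L = 3713 g.
Product at 10.3% available Cl: 3713 / 0.103 = 36,050 g.
Volume: 36,050 g ÷ 1.1 g/mL = 32,770 mL.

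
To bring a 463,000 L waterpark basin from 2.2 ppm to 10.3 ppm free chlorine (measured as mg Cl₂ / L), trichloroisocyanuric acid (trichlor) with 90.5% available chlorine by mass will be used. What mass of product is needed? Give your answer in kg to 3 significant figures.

Chlorine deficit: 10.3 − 2.2 = 8.1 ppm = 8.1 mg/L as Cl₂.
Cl₂ equivalent needed: 8.1 mg/L × 463,000 L = 3,750,000 mg = 3750 g.
Product at 90.5% available chlorine: 3750 / 0.905 = 4144 g.

4.14 kg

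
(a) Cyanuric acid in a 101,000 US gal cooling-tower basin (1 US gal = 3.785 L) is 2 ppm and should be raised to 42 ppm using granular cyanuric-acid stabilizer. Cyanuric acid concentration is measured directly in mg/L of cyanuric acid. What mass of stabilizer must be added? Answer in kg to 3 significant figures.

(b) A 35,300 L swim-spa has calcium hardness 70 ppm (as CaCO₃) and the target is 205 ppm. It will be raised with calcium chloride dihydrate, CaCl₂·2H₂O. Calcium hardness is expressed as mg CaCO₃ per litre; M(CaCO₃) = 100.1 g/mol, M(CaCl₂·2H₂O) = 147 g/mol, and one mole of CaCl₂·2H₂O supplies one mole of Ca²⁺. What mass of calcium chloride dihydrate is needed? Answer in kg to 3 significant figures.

(a) Volume: 101,000 US gal × 3.785 L/gal = 382,285 L.
(a) CYA to add: (42 − 2) = 40 mg/L × 382,285 L = 15,290 g cyanuric acid.

(b) Hardness to add: (205 − 70) = 135 mg/L as CaCO₃ × 35,300 L = 4766 g as CaCO₃.
(b) Moles of Ca²⁺ (1 mol Ca²⁺ ≡ 1 mol CaCO₃): 4766 / 100.1 g/mol = 47.61 mol.
(b) Mass of CaCl₂·2H₂O: 47.61 × 147 = 6998 g.

(a) 15.3 kg; (b) 7.00 kg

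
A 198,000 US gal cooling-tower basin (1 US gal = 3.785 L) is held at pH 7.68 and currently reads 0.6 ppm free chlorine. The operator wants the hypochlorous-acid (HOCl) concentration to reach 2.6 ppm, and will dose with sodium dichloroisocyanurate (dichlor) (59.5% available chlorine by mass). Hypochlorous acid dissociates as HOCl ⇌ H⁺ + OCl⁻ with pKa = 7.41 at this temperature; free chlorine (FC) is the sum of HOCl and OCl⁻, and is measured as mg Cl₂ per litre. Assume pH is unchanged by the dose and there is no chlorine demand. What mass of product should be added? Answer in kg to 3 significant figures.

8.62 kg

Volume: 198,000 US gal × 3.785 L/gal = 749,430 L.
[OCl⁻]/[HOCl] = 10^(pH − pKa) = 10^(7.68 − 7.41) = 1.862; fraction as HOCl = 1/(1 + 1.862) = 0.3494.
Free chlorine required for 2.6 ppm HOCl: 2.6 / 0.3494 = 7.441 ppm.
FC to add: 7.441 − 0.6 = 6.841 mg/L as Cl₂.
Cl₂ equivalent: 6.841 mg/L × 749,430 L = 5127 g.
Product at 59.5% available Cl: 5127 / 0.595 = 8617 g.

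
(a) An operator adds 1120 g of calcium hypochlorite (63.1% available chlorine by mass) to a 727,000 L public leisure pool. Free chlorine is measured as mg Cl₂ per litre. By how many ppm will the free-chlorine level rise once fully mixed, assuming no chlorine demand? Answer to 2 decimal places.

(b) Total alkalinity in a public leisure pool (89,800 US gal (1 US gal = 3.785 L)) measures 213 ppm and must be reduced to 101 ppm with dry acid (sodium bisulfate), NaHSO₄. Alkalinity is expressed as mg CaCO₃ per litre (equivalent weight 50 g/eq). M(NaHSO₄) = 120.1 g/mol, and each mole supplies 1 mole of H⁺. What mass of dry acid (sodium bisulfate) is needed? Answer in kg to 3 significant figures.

(a) Available chlorine delivered: 1120 g × 0.631 = 706.7 g as Cl₂.
(a) Concentration rise: 706.7 g / 727,000 L = 0.9721 mg/L = 0.97 ppm.

(b) Volume: 89,800 US gal × 3.785 L/gal = 339,893 L.
(b) Alkalinity to neutralize: (213 − 101) = 112 mg/L as CaCO₃ × 339,893 L = 38,070 g as CaCO₃.
(b) Equivalents of H⁺ required: 38,070 ÷ 50 g/eq = 761.4 eq = 761.4 mol NaHSO₄.
(b) Mass of NaHSO₄: 761.4 × 120.1 = 91,440 g.

(a) 0.97 ppm; (b) 91.4 kg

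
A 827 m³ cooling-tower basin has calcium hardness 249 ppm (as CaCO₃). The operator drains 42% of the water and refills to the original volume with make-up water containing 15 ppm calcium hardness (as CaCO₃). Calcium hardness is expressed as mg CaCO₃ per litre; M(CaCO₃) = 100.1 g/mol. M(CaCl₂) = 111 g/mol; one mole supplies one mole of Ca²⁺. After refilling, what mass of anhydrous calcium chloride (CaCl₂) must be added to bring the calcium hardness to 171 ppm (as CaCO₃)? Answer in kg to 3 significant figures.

Volume: 827 m³ = 827,000 L.
After draining 42% and refilling: 249 × 0.58 + 15 × 0.42 = 150.72 ppm.
Deficit to target: 171 − 150.72 = 20.28 mg/L.
As CaCO₃: 20.28 mg/L × 827,000 L = 16,770 g; ÷ 100.1 = 167.5 mol Ca²⁺.
Mass: 167.5 × 111 = 18,600 g.

18.6 kg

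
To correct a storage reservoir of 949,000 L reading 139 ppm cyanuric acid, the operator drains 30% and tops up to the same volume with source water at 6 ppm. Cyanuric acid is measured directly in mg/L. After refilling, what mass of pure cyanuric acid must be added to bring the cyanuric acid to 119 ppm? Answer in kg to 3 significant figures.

After draining 30% and refilling: 139 × 0.70 + 6 × 0.30 = 99.1 ppm.
Deficit to target: 119 − 99.1 = 19.9 mg/L.
Mass: 19.9 mg/L × 949,000 L = 18,890 g cyanuric acid.

18.9 kg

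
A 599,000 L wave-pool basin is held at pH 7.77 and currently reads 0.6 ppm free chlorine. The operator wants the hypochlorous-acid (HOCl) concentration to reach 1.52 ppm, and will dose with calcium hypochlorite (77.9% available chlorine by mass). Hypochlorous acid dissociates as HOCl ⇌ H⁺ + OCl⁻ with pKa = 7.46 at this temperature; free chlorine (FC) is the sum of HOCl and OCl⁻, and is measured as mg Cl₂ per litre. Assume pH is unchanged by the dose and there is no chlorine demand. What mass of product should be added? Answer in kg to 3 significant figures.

3.09 kg

[OCl⁻]/[HOCl] = 10^(pH − pKa) = 10^(7.77 − 7.46) = 2.042; fraction as HOCl = 1/(1 + 2.042) = 0.3288.
Free chlorine required for 1.52 ppm HOCl: 1.52 / 0.3288 = 4.623 ppm.
FC to add: 4.623 − 0.6 = 4.023 mg/L as Cl₂.
Cl₂ equivalent: 4.023 mg/L × 599,000 L = 2410 g.
Product at 77.9% available Cl: 2410 / 0.779 = 3094 g.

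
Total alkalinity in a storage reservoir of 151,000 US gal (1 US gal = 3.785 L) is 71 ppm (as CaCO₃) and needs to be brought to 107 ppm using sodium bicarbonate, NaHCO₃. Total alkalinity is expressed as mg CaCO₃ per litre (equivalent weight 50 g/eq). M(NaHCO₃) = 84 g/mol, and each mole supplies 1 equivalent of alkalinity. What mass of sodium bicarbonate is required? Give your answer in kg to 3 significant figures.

34.6 kg

Volume: 151,000 US gal × 3.785 L/gal = 571,535 L.
Alkalinity to add: (107 − 71) = 36 mg/L as CaCO₃ × 571,535 L = 20,580 g as CaCO₃.
Equivalents: 20,580 g ÷ 50 g/eq = 411.5 eq.
NaHCO₃ supplies 1 eq per mole → 411.5 mol.
Mass: 411.5 mol × 84 g/mol = 34,570 g.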